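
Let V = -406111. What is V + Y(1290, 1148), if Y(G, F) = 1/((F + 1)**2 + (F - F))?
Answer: -536148148310/1320201 ≈ -4.0611e+5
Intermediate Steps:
Y(G, F) = (1 + F)**(-2) (Y(G, F) = 1/((1 + F)**2 + 0) = 1/((1 + F)**2) = (1 + F)**(-2))
V + Y(1290, 1148) = -406111 + (1 + 1148)**(-2) = -406111 + 1149**(-2) = -406111 + 1/1320201 = -536148148310/1320201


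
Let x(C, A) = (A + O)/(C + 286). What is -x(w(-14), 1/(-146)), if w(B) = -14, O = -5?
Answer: 43/2336 ≈ 0.018408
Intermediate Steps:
x(C, A) = (-5 + A)/(286 + C) (x(C, A) = (A - 5)/(C + 286) = (-5 + A)/(286 + C))
-x(w(-14), 1/(-146)) = -(-5 + 1/(-146))/(286 - 14) = -(-5 - 1/146)/272 = -(-731)/(272*146) = -1*(-43/2336) = 43/2336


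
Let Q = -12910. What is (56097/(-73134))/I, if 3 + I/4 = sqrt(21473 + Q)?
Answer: -18699/278039216 - 6233*sqrt(8563)/278039216 ≈ -0.0021417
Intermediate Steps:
I = -12 + 4*sqrt(8563) (I = -12 + 4*sqrt(21473 - 12910) = -12 + 4*sqrt(8563) ≈ 358.15)
(56097/(-73134))/I = (56097/(-73134))/(-12 + 4*sqrt(8563)) = (56097*(-1/73134))/(-12 + 4*sqrt(8563)) = -6233/(8126*(-12 + 4*sqrt(8563)))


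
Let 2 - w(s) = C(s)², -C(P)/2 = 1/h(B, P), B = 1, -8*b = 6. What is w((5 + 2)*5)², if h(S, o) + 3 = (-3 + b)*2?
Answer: 749956/194481 ≈ 3.8562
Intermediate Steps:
b = -¾ (b = -⅛*6 = -¾ ≈ -0.75000)
h(S, o) = -21/2 (h(S, o) = -3 + (-3 - ¾)*2 = -3 - 15/4*2 = -3 - 15/2 = -21/2)
C(P) = 4/21 (C(P) = -2/(-21/2) = -2*(-2/21) = 4/21)
w(s) = 866/441 (w(s) = 2 - (4/21)² = 2 - 1*16/441 = 2 - 16/441 = 866/441)
w((5 + 2)*5)² = (866/441)² = 749956/194481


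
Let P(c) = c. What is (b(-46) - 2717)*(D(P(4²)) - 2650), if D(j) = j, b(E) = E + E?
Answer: 7398906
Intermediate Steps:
b(E) = 2*E
(b(-46) - 2717)*(D(P(4²)) - 2650) = (2*(-46) - 2717)*(4² - 2650) = (-92 - 2717)*(16 - 2650) = -2809*(-2634) = 7398906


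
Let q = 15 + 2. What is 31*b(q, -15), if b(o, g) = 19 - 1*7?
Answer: 372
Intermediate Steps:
q = 17
b(o, g) = 12 (b(o, g) = 19 - 7 = 12)
31*b(q, -15) = 31*12 = 372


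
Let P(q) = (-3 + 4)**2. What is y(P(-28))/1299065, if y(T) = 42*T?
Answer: 42/1299065 ≈ 3.2331e-5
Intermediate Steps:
P(q) = 1 (P(q) = 1**2 = 1)
y(P(-28))/1299065 = (42*1)/1299065 = 42*(1/1299065) = 42/1299065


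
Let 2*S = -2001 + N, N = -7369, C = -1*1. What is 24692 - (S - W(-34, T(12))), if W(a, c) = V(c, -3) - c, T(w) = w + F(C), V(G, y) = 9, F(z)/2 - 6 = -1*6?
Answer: 29374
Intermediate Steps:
C = -1
F(z) = 0 (F(z) = 12 + 2*(-1*6) = 12 + 2*(-6) = 12 - 12 = 0)
T(w) = w (T(w) = w + 0 = w)
W(a, c) = 9 - c
S = -4685 (S = (-2001 - 7369)/2 = (1/2)*(-9370) = -4685)
24692 - (S - W(-34, T(12))) = 24692 - (-4685 - (9 - 1*12)) = 24692 - (-4685 - (9 - 12)) = 24692 - (-4685 - 1*(-3)) = 24692 - (-4685 + 3) = 24692 - 1*(-4682) = 24692 + 4682 = 29374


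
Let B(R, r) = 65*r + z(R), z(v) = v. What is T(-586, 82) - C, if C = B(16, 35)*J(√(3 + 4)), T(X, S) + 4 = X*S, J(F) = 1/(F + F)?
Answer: -48056 - 2291*√7/14 ≈ -48489.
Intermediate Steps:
J(F) = 1/(2*F)
B(R, r) = R + 65*r (B(R, r) = 65*r + R = R + 65*r)
T(X, S) = -4 + S*X (T(X, S) = -4 + X*S = -4 + S*X)
C = 2291*√7/14 (C = (16 + 65*35)*(1/(2*(√(3 + 4)))) = (16 + 2275)*(1/(2*(√7))) = 2291*((√7/7)/2) = 2291*(√7/14) = 2291*√7/14 ≈ 432.96)
T(-586, 82) - C = (-4 + 82*(-586)) - 2291*√7/14 = (-4 - 48052) - 2291*√7/14 = -48056 - 2291*√7/14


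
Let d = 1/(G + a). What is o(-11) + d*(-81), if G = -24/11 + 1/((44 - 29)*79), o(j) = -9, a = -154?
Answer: -17266536/2035819 ≈ -8.4814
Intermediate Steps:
G = -28429/13035 (G = -24*1/11 + (1/79)/15 = -24/11 + (1/15)*(1/79) = -24/11 + 1/1185 = -28429/13035 ≈ -2.1810)
d = -13035/2035819 (d = 1/(-28429/13035 - 154) = 1/(-2035819/13035) = -13035/2035819 ≈ -0.0064028)
o(-11) + d*(-81) = -9 - 13035/2035819*(-81) = -9 + 1055835/2035819 = -17266536/2035819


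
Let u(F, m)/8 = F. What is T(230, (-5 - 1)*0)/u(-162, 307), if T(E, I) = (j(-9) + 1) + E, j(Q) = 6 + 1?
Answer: -119/648 ≈ -0.18364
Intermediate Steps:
u(F, m) = 8*F
j(Q) = 7
T(E, I) = 8 + E (T(E, I) = (7 + 1) + E = 8 + E)
T(230, (-5 - 1)*0)/u(-162, 307) = (8 + 230)/((8*(-162))) = 238/(-1296) = 238*(-1/1296) = -119/648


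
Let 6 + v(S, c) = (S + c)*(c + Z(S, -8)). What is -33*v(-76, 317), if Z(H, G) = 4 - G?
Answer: -2616339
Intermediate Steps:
v(S, c) = -6 + (12 + c)*(S + c) (v(S, c) = -6 + (S + c)*(c + (4 - 1*(-8))) = -6 + (S + c)*(c + (4 + 8)) = -6 + (S + c)*(c + 12) = -6 + (S + c)*(12 + c) = -6 + (12 + c)*(S + c))
-33*v(-76, 317) = -33*(-6 + 317² + 12*(-76) + 12*317 - 76*317) = -33*(-6 + 100489 - 912 + 3804 - 24092) = -33*79283 = -2616339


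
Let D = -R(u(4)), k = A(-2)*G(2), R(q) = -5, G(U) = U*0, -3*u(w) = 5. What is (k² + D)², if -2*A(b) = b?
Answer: 25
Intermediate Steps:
u(w) = -5/3 (u(w) = -⅓*5 = -5/3)
G(U) = 0
A(b) = -b/2
k = 0 (k = -½*(-2)*0 = 1*0 = 0)
D = 5 (D = -1*(-5) = 5)
(k² + D)² = (0² + 5)² = (0 + 5)² = 5² = 25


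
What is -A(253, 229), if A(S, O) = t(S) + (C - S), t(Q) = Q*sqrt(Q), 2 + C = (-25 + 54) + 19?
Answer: 207 - 253*sqrt(253) ≈ -3817.2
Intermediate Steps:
C = 46 (C = -2 + ((-25 + 54) + 19) = -2 + (29 + 19) = -2 + 48 = 46)
t(Q) = Q**(3/2)
A(S, O) = 46 + S**(3/2) - S (A(S, O) = S**(3/2) + (46 - S) = 46 + S**(3/2) - S)
-A(253, 229) = -(46 + 253**(3/2) - 1*253) = -(46 + 253*sqrt(253) - 253) = -(-207 + 253*sqrt(253)) = 207 - 253*sqrt(253)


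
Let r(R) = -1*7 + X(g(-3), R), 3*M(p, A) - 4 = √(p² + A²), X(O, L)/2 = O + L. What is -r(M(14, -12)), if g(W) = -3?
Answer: 31/3 - 4*√85/3 ≈ -1.9594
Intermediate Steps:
X(O, L) = 2*L + 2*O (X(O, L) = 2*(O + L) = 2*(L + O) = 2*L + 2*O)
M(p, A) = 4/3 + √(A² + p²)/3 (M(p, A) = 4/3 + √(p² + A²)/3 = 4/3 + √(A² + p²)/3)
r(R) = -13 + 2*R (r(R) = -1*7 + (2*R + 2*(-3)) = -7 + (2*R - 6) = -7 + (-6 + 2*R) = -13 + 2*R)
-r(M(14, -12)) = -(-13 + 2*(4/3 + √((-12)² + 14²)/3)) = -(-13 + 2*(4/3 + √(144 + 196)/3)) = -(-13 + 2*(4/3 + √340/3)) = -(-13 + 2*(4/3 + (2*√85)/3)) = -(-13 + 2*(4/3 + 2*√85/3)) = -(-13 + (8/3 + 4*√85/3)) = -(-31/3 + 4*√85/3) = 31/3 - 4*√85/3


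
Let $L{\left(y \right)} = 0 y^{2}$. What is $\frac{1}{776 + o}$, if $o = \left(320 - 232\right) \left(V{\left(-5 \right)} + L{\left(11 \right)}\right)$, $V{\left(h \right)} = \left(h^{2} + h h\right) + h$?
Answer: $\frac{1}{4736} \approx 0.00021115$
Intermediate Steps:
$V{\left(h \right)} = h + 2 h^{2}$ ($V{\left(h \right)} = \left(h^{2} + h^{2}\right) + h = 2 h^{2} + h = h + 2 h^{2}$)
$L{\left(y \right)} = 0$
$o = 3960$ ($o = \left(320 - 232\right) \left(- 5 \left(1 + 2 \left(-5\right)\right) + 0\right) = 88 \left(- 5 \left(1 - 10\right) + 0\right) = 88 \left(\left(-5\right) \left(-9\right) + 0\right) = 88 \left(45 + 0\right) = 88 \cdot 45 = 3960$)
$\frac{1}{776 + o} = \frac{1}{776 + 3960} = \frac{1}{4736}$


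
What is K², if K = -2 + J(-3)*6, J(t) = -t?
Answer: 256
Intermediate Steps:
K = 16 (K = -2 - 1*(-3)*6 = -2 + 3*6 = -2 + 18 = 16)
K² = 16² = 256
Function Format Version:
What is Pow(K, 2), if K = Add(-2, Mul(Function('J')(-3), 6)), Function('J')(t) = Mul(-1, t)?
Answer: 256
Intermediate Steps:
K = 16 (K = Add(-2, Mul(Mul(-1, -3), 6)) = Add(-2, Mul(3, 6)) = Add(-2, 18) = 16)
Pow(K, 2) = Pow(16, 2) = 256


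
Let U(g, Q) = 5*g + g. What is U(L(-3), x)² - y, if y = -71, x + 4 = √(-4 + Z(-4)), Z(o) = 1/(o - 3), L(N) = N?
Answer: 395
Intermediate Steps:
Z(o) = 1/(-3 + o)
x = -4 + I*√203/7 (x = -4 + √(-4 + 1/(-3 - 4)) = -4 + √(-4 + 1/(-7)) = -4 + √(-4 - ⅐) = -4 + √(-29/7) = -4 + I*√203/7 ≈ -4.0 + 2.0354*I)
U(g, Q) = 6*g
U(L(-3), x)² - y = (6*(-3))² - 1*(-71) = (-18)² + 71 = 324 + 71 = 395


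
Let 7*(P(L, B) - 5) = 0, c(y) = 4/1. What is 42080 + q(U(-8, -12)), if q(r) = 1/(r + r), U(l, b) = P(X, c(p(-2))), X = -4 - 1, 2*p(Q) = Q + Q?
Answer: 420801/10 ≈ 42080.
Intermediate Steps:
p(Q) = Q (p(Q) = (Q + Q)/2 = (2*Q)/2 = Q)
c(y) = 4 (c(y) = 4*1 = 4)
X = -5
P(L, B) = 5 (P(L, B) = 5 + (1/7)*0 = 5 + 0 = 5)
U(l, b) = 5
q(r) = 1/(2*r)
42080 + q(U(-8, -12)) = 42080 + (1/2)/5 = 42080 + (1/2)*(1/5) = 42080 + 1/10 = 420801/10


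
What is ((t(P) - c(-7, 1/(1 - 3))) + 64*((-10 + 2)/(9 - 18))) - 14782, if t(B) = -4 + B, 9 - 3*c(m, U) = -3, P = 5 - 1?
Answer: -132562/9 ≈ -14729.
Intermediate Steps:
P = 4
c(m, U) = 4 (c(m, U) = 3 - ⅓*(-3) = 3 + 1 = 4)
((t(P) - c(-7, 1/(1 - 3))) + 64*((-10 + 2)/(9 - 18))) - 14782 = (((-4 + 4) - 1*4) + 64*((-10 + 2)/(9 - 18))) - 14782 = ((0 - 4) + 64*(-8/(-9))) - 14782 = (-4 + 64*(-8*(-⅑))) - 14782 = (-4 + 64*(8/9)) - 14782 = (-4 + 512/9) - 14782 = 476/9 - 14782 = -132562/9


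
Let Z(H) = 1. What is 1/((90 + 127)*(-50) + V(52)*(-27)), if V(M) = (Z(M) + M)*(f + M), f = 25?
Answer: -1/121037 ≈ -8.2619e-6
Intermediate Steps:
V(M) = (1 + M)*(25 + M)
1/((90 + 127)*(-50) + V(52)*(-27)) = 1/((90 + 127)*(-50) + (25 + 52**2 + 26*52)*(-27)) = 1/(217*(-50) + (25 + 2704 + 1352)*(-27)) = 1/(-10850 + 4081*(-27)) = 1/(-10850 - 110187) = 1/(-121037) = -1/121037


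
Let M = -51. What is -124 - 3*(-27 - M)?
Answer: -196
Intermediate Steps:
-124 - 3*(-27 - M) = -124 - 3*(-27 - 1*(-51)) = -124 - 3*(-27 + 51) = -124 - 3*24 = -124 - 72 = -196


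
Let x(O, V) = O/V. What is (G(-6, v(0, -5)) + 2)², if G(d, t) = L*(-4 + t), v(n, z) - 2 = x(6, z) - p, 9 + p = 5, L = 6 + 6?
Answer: 3364/25 ≈ 134.56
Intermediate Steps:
L = 12
p = -4 (p = -9 + 5 = -4)
v(n, z) = 6 + 6/z (v(n, z) = 2 + (6/z - 1*(-4)) = 2 + (6/z + 4) = 2 + (4 + 6/z) = 6 + 6/z)
G(d, t) = -48 + 12*t (G(d, t) = 12*(-4 + t) = -48 + 12*t)
(G(-6, v(0, -5)) + 2)² = ((-48 + 12*(6 + 6/(-5))) + 2)² = ((-48 + 12*(6 + 6*(-⅕))) + 2)² = ((-48 + 12*(6 - 6/5)) + 2)² = ((-48 + 12*(24/5)) + 2)² = ((-48 + 288/5) + 2)² = (48/5 + 2)² = (58/5)² = 3364/25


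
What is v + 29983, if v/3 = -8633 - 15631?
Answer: -42809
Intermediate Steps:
v = -72792 (v = 3*(-8633 - 15631) = 3*(-24264) = -72792)
v + 29983 = -72792 + 29983 = -42809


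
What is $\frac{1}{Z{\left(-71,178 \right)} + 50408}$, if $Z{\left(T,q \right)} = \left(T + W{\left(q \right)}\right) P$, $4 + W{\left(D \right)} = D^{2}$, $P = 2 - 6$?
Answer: $- \frac{1}{76028} \approx -1.3153 \cdot 10^{-5}$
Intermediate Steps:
$P = -4$ ($P = 2 - 6 = -4$)
$W{\left(D \right)} = -4 + D^{2}$
$Z{\left(T,q \right)} = 16 - 4 T - 4 q^{2}$ ($Z{\left(T,q \right)} = \left(T + \left(-4 + q^{2}\right)\right) \left(-4\right) = \left(-4 + T + q^{2}\right) \left(-4\right) = 16 - 4 T - 4 q^{2}$)
$\frac{1}{Z{\left(-71,178 \right)} + 50408} = \frac{1}{\left(16 - -284 - 4 \cdot 178^{2}\right) + 50408} = \frac{1}{\left(16 + 284 - 126736\right) + 50408} = \frac{1}{-126436 + 50408} = \frac{1}{-76028} = - \frac{1}{76028}$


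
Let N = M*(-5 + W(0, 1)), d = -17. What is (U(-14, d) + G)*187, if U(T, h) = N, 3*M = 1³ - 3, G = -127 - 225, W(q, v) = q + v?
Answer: -195976/3 ≈ -65325.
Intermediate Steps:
G = -352
M = -⅔ (M = (1³ - 3)/3 = (1 - 3)/3 = (⅓)*(-2) = -⅔ ≈ -0.66667)
N = 8/3 (N = -2*(-5 + (0 + 1))/3 = -2*(-5 + 1)/3 = -⅔*(-4) = 8/3 ≈ 2.6667)
U(T, h) = 8/3
(U(-14, d) + G)*187 = (8/3 - 352)*187 = -1048/3*187 = -195976/3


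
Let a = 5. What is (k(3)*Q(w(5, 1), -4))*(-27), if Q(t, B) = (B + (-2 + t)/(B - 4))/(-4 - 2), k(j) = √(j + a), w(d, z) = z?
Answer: -279*√2/8 ≈ -49.321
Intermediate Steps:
k(j) = √(5 + j) (k(j) = √(j + 5) = √(5 + j))
Q(t, B) = -B/6 - (-2 + t)/(6*(-4 + B)) (Q(t, B) = (B + (-2 + t)/(-4 + B))/(-6) = (B + (-2 + t)/(-4 + B))*(-⅙) = -B/6 - (-2 + t)/(6*(-4 + B)))
(k(3)*Q(w(5, 1), -4))*(-27) = (√(5 + 3)*((2 - 1*1 - 1*(-4)² + 4*(-4))/(6*(-4 - 4))))*(-27) = (√8*((⅙)*(2 - 1 - 1*16 - 16)/(-8)))*(-27) = ((2*√2)*((⅙)*(-⅛)*(2 - 1 - 16 - 16)))*(-27) = ((2*√2)*((⅙)*(-⅛)*(-31)))*(-27) = ((2*√2)*(31/48))*(-27) = (31*√2/24)*(-27) = -279*√2/8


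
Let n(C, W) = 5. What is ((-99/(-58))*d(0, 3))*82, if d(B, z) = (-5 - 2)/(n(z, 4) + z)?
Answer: -28413/232 ≈ -122.47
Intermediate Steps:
d(B, z) = -7/(5 + z) (d(B, z) = (-5 - 2)/(5 + z) = -7/(5 + z))
((-99/(-58))*d(0, 3))*82 = ((-99/(-58))*(-7/(5 + 3)))*82 = ((-99*(-1/58))*(-7/8))*82 = (99*(-7*1/8)/58)*82 = ((99/58)*(-7/8))*82 = -693/464*82 = -28413/232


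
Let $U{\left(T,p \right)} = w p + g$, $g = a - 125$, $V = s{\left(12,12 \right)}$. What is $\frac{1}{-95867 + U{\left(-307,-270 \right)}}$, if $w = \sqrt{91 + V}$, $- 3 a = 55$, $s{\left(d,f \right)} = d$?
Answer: $- \frac{864093}{82894278661} + \frac{2430 \sqrt{103}}{82894278661} \approx -1.0127 \cdot 10^{-5}$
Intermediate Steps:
$V = 12$
$a = - \frac{55}{3}$ ($a = \left(- \frac{1}{3}\right) 55 = - \frac{55}{3} \approx -18.333$)
$g = - \frac{430}{3}$ ($g = - \frac{55}{3} - 125 = - \frac{430}{3} \approx -143.33$)
$w = \sqrt{103}$ ($w = \sqrt{91 + 12} = \sqrt{103} \approx 10.149$)
$U{\left(T,p \right)} = - \frac{430}{3} + p \sqrt{103}$ ($U{\left(T,p \right)} = \sqrt{103} p - \frac{430}{3} = p \sqrt{103} - \frac{430}{3} = - \frac{430}{3} + p \sqrt{103}$)
$\frac{1}{-95867 + U{\left(-307,-270 \right)}} = \frac{1}{-95867 - \left(\frac{430}{3} + 270 \sqrt{103}\right)} = \frac{1}{- \frac{288031}{3} - 270 \sqrt{103}}$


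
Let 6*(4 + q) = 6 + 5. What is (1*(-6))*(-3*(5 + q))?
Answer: 51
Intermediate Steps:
q = -13/6 (q = -4 + (6 + 5)/6 = -4 + (⅙)*11 = -4 + 11/6 = -13/6 ≈ -2.1667)
(1*(-6))*(-3*(5 + q)) = (1*(-6))*(-3*(5 - 13/6)) = -(-18)*17/6 = -6*(-17/2) = 51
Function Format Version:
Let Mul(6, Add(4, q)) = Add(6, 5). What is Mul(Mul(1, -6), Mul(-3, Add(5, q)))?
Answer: 51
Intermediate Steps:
q = Rational(-13, 6) (q = Add(-4, Mul(Rational(1, 6), Add(6, 5))) = Add(-4, Mul(Rational(1, 6), 11)) = Add(-4, Rational(11, 6)) = Rational(-13, 6) ≈ -2.1667)
Mul(Mul(1, -6), Mul(-3, Add(5, q))) = Mul(Mul(1, -6), Mul(-3, Add(5, Rational(-13, 6)))) = Mul(-6, Mul(-3, Rational(17, 6))) = Mul(-6, Rational(-17, 2)) = 51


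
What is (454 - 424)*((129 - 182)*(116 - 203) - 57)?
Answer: 136620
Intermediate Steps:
(454 - 424)*((129 - 182)*(116 - 203) - 57) = 30*(-53*(-87) - 57) = 30*(4611 - 57) = 30*4554 = 136620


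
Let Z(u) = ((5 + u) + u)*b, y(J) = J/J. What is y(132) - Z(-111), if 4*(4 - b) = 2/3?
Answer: 4997/6 ≈ 832.83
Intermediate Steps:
y(J) = 1
b = 23/6 (b = 4 - 1/(2*3) = 4 - ¼*⅔ = 4 - ⅙ = 23/6 ≈ 3.8333)
Z(u) = 115/6 + 23*u/3 (Z(u) = ((5 + u) + u)*(23/6) = (5 + 2*u)*(23/6) = 115/6 + 23*u/3)
y(132) - Z(-111) = 1 - (115/6 + (23/3)*(-111)) = 1 - (115/6 - 851) = 1 - 1*(-4991/6) = 1 + 4991/6 = 4997/6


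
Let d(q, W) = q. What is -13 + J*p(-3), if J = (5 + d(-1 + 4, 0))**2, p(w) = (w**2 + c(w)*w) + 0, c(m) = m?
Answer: 1139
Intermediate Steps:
p(w) = 2*w**2 (p(w) = (w**2 + w*w) + 0 = (w**2 + w**2) + 0 = 2*w**2 + 0 = 2*w**2)
J = 64 (J = (5 + (-1 + 4))**2 = (5 + 3)**2 = 8**2 = 64)
-13 + J*p(-3) = -13 + 64*(2*(-3)**2) = -13 + 64*(2*9) = -13 + 64*18 = -13 + 1152 = 1139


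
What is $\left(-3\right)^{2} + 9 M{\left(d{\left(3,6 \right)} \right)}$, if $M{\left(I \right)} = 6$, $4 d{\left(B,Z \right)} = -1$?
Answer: $63$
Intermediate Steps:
$d{\left(B,Z \right)} = - \frac{1}{4}$ ($d{\left(B,Z \right)} = \frac{1}{4} \left(-1\right) = - \frac{1}{4}$)
$\left(-3\right)^{2} + 9 M{\left(d{\left(3,6 \right)} \right)} = \left(-3\right)^{2} + 9 \cdot 6 = 9 + 54 = 63$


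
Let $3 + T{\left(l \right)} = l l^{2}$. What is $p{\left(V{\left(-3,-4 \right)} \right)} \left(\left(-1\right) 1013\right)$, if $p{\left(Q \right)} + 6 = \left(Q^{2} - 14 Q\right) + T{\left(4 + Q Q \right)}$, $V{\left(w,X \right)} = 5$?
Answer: $-24651355$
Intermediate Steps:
$T{\left(l \right)} = -3 + l^{3}$ ($T{\left(l \right)} = -3 + l l^{2} = -3 + l^{3}$)
$p{\left(Q \right)} = -9 + Q^{2} + \left(4 + Q^{2}\right)^{3} - 14 Q$ ($p{\left(Q \right)} = -6 + \left(\left(Q^{2} - 14 Q\right) + \left(-3 + \left(4 + Q Q\right)^{3}\right)\right) = -6 + \left(\left(Q^{2} - 14 Q\right) + \left(-3 + \left(4 + Q^{2}\right)^{3}\right)\right) = -6 + \left(-3 + Q^{2} + \left(4 + Q^{2}\right)^{3} - 14 Q\right) = -9 + Q^{2} + \left(4 + Q^{2}\right)^{3} - 14 Q$)
$p{\left(V{\left(-3,-4 \right)} \right)} \left(\left(-1\right) 1013\right) = \left(-9 + 5^{2} + \left(4 + 5^{2}\right)^{3} - 70\right) \left(\left(-1\right) 1013\right) = \left(-9 + 25 + \left(4 + 25\right)^{3} - 70\right) \left(-1013\right) = \left(-9 + 25 + 29^{3} - 70\right) \left(-1013\right) = \left(-9 + 25 + 24389 - 70\right) \left(-1013\right) = 24335 \left(-1013\right) = -24651355$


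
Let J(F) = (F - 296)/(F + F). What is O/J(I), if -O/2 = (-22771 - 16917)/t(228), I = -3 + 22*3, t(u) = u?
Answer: -833448/4427 ≈ -188.26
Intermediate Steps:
I = 63 (I = -3 + 66 = 63)
O = 19844/57 (O = -2*(-22771 - 16917)/228 = -(-79376)/228 = -2*(-9922/57) = 19844/57 ≈ 348.14)
J(F) = (-296 + F)/(2*F) (J(F) = (-296 + F)/((2*F)) = (-296 + F)*(1/(2*F)) = (-296 + F)/(2*F))
O/J(I) = 19844/(57*(((½)*(-296 + 63)/63))) = 19844/(57*(((½)*(1/63)*(-233)))) = 19844/(57*(-233/126)) = (19844/57)*(-126/233) = -833448/4427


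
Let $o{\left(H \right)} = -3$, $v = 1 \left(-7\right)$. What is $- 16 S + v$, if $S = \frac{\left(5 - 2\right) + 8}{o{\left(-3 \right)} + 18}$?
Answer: $- \frac{281}{15} \approx -18.733$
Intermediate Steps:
$v = -7$
$S = \frac{11}{15}$ ($S = \frac{\left(5 - 2\right) + 8}{-3 + 18} = \frac{3 + 8}{15} = 11 \cdot \frac{1}{15} = \frac{11}{15} \approx 0.73333$)
$- 16 S + v = \left(-16\right) \frac{11}{15} - 7 = - \frac{176}{15} - 7 = - \frac{281}{15}$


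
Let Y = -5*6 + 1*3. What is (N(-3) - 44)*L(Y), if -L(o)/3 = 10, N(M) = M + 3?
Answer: 1320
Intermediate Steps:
N(M) = 3 + M
Y = -27 (Y = -30 + 3 = -27)
L(o) = -30 (L(o) = -3*10 = -30)
(N(-3) - 44)*L(Y) = ((3 - 3) - 44)*(-30) = (0 - 44)*(-30) = -44*(-30) = 1320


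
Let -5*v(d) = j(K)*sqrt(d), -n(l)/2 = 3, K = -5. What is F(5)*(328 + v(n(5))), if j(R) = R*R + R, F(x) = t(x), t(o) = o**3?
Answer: 41000 - 500*I*sqrt(6) ≈ 41000.0 - 1224.7*I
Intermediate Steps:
F(x) = x**3
n(l) = -6 (n(l) = -2*3 = -6)
j(R) = R + R**2 (j(R) = R**2 + R = R + R**2)
v(d) = -4*sqrt(d) (v(d) = -(-5*(1 - 5))*sqrt(d)/5 = -(-5*(-4))*sqrt(d)/5 = -4*sqrt(d))
F(5)*(328 + v(n(5))) = 5**3*(328 - 4*I*sqrt(6)) = 125*(328 - 4*I*sqrt(6)) = 41000 - 500*I*sqrt(6)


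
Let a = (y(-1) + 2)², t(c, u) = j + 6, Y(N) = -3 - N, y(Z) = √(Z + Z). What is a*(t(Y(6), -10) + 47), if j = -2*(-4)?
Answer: 122 + 244*I*√2 ≈ 122.0 + 345.07*I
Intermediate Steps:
y(Z) = √2*√Z (y(Z) = √(2*Z) = √2*√Z)
j = 8
t(c, u) = 14 (t(c, u) = 8 + 6 = 14)
a = (2 + I*√2)² (a = (√2*√(-1) + 2)² = (√2*I + 2)² = (I*√2 + 2)² = (2 + I*√2)² ≈ 2.0 + 5.6569*I)
a*(t(Y(6), -10) + 47) = (2 + I*√2)²*(14 + 47) = (2 + I*√2)²*61 = 61*(2 + I*√2)²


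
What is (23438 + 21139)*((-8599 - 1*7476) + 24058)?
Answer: 355858191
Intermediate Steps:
(23438 + 21139)*((-8599 - 1*7476) + 24058) = 44577*((-8599 - 7476) + 24058) = 44577*(-16075 + 24058) = 44577*7983 = 355858191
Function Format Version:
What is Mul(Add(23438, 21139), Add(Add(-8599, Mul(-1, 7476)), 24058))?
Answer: 355858191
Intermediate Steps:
Mul(Add(23438, 21139), Add(Add(-8599, Mul(-1, 7476)), 24058)) = Mul(44577, Add(Add(-8599, -7476), 24058)) = Mul(44577, Add(-16075, 24058)) = Mul(44577, 7983) = 355858191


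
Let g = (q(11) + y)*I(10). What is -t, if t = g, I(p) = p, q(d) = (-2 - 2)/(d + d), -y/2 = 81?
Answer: 17840/11 ≈ 1621.8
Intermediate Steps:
y = -162 (y = -2*81 = -162)
q(d) = -2/d (q(d) = -4*1/(2*d) = -2/d)
g = -17840/11 (g = (-2/11 - 162)*10 = -1784/11*10 = -17840/11 ≈ -1621.8)
t = -17840/11 ≈ -1621.8
-t = -1*(-17840/11) = 17840/11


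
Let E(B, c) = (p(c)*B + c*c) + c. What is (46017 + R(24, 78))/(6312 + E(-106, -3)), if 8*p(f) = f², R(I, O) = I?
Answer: 61388/8265 ≈ 7.4275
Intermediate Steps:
p(f) = f²/8
E(B, c) = c + c² + B*c²/8 (E(B, c) = ((c²/8)*B + c*c) + c = (B*c²/8 + c²) + c = (c² + B*c²/8) + c = c + c² + B*c²/8)
(46017 + R(24, 78))/(6312 + E(-106, -3)) = (46017 + 24)/(6312 + (⅛)*(-3)*(8 + 8*(-3) - 106*(-3))) = 46041/(6312 + (⅛)*(-3)*(8 - 24 + 318)) = 46041/(6312 + (⅛)*(-3)*302) = 46041/(6312 - 453/4) = 46041/(24795/4) = 46041*(4/24795) = 61388/8265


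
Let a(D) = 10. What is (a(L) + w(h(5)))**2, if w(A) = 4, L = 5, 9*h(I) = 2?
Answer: 196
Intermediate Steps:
h(I) = 2/9 (h(I) = (1/9)*2 = 2/9)
(a(L) + w(h(5)))**2 = (10 + 4)**2 = 14**2 = 196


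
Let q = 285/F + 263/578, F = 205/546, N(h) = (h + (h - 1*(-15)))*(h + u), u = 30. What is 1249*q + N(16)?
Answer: 22532359527/23698 ≈ 9.5081e+5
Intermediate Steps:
N(h) = (15 + 2*h)*(30 + h) (N(h) = (h + (h - 1*(-15)))*(h + 30) = (h + (h + 15))*(30 + h) = (h + (15 + h))*(30 + h) = (15 + 2*h)*(30 + h))
F = 205/546 (F = 205*(1/546) = 205/546 ≈ 0.37546)
q = 17999299/23698 (q = 285/(205/546) + 263/578 = 285*(546/205) + 263*(1/578) = 31122/41 + 263/578 = 17999299/23698 ≈ 759.53)
1249*q + N(16) = 1249*(17999299/23698) + (450 + 2*16² + 75*16) = 22481124451/23698 + (450 + 2*256 + 1200) = 22481124451/23698 + (450 + 512 + 1200) = 22481124451/23698 + 2162 = 22532359527/23698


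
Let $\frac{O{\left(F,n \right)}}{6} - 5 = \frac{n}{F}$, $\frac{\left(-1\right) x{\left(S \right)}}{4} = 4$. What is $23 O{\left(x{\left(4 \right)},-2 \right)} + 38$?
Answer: $\frac{2981}{4} \approx 745.25$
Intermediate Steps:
$x{\left(S \right)} = -16$ ($x{\left(S \right)} = \left(-4\right) 4 = -16$)
$O{\left(F,n \right)} = 30 + \frac{6 n}{F}$ ($O{\left(F,n \right)} = 30 + 6 \frac{n}{F} = 30 + \frac{6 n}{F}$)
$23 O{\left(x{\left(4 \right)},-2 \right)} + 38 = 23 \left(30 + 6 \left(-2\right) \frac{1}{-16}\right) + 38 = 23 \left(30 + 6 \left(-2\right) \left(- \frac{1}{16}\right)\right) + 38 = 23 \left(30 + \frac{3}{4}\right) + 38 = 23 \cdot \frac{123}{4} + 38 = \frac{2829}{4} + 38 = \frac{2981}{4}$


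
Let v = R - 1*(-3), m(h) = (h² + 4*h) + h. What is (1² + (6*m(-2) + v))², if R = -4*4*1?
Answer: 2304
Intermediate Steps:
R = -16 (R = -16*1 = -16)
m(h) = h² + 5*h
v = -13 (v = -16 - 1*(-3) = -16 + 3 = -13)
(1² + (6*m(-2) + v))² = (1² + (6*(-2*(5 - 2)) - 13))² = (1 + (6*(-2*3) - 13))² = (1 + (6*(-6) - 13))² = (1 + (-36 - 13))² = (1 - 49)² = (-48)² = 2304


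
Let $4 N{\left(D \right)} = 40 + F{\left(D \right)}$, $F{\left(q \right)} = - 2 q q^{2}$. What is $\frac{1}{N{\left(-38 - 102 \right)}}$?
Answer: $\frac{1}{1372010} \approx 7.2886 \cdot 10^{-7}$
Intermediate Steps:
$F{\left(q \right)} = - 2 q^{3}$
$N{\left(D \right)} = 10 - \frac{D^{3}}{2}$ ($N{\left(D \right)} = \frac{40 - 2 D^{3}}{4} = 10 - \frac{D^{3}}{2}$)
$\frac{1}{N{\left(-38 - 102 \right)}} = \frac{1}{10 - \frac{\left(-38 - 102\right)^{3}}{2}} = \frac{1}{10 - \frac{\left(-140\right)^{3}}{2}} = \frac{1}{10 - -1372000} = \frac{1}{10 + 1372000} = \frac{1}{1372010}$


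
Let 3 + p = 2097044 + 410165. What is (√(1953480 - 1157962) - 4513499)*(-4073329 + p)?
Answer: 7068694594377 - 1566123*√795518 ≈ 7.0673e+12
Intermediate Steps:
p = 2507206 (p = -3 + (2097044 + 410165) = -3 + 2507209 = 2507206)
(√(1953480 - 1157962) - 4513499)*(-4073329 + p) = (√(1953480 - 1157962) - 4513499)*(-4073329 + 2507206) = (√795518 - 4513499)*(-1566123) = (-4513499 + √795518)*(-1566123) = 7068694594377 - 1566123*√795518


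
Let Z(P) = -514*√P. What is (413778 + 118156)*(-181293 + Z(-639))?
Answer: -96435910662 - 820242228*I*√71 ≈ -9.6436e+10 - 6.9115e+9*I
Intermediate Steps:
(413778 + 118156)*(-181293 + Z(-639)) = (413778 + 118156)*(-181293 - 1542*I*√71) = 531934*(-181293 - 1542*I*√71) = -96435910662 - 820242228*I*√71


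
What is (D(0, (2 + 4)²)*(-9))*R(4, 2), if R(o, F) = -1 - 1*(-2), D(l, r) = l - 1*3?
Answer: 27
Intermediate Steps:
D(l, r) = -3 + l (D(l, r) = l - 3 = -3 + l)
R(o, F) = 1 (R(o, F) = -1 + 2 = 1)
(D(0, (2 + 4)²)*(-9))*R(4, 2) = ((-3 + 0)*(-9))*1 = -3*(-9)*1 = 27*1 = 27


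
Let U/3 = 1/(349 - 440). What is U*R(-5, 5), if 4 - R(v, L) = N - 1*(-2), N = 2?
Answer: 0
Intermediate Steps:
R(v, L) = 0 (R(v, L) = 4 - (2 - 1*(-2)) = 4 - (2 + 2) = 4 - 1*4 = 4 - 4 = 0)
U = -3/91 (U = 3/(349 - 440) = 3/(-91) = 3*(-1/91) = -3/91 ≈ -0.032967)
U*R(-5, 5) = -3/91*0 = 0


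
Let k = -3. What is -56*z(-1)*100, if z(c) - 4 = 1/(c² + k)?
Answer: -19600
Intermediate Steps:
z(c) = 4 + 1/(-3 + c²) (z(c) = 4 + 1/(c² - 3) = 4 + 1/(-3 + c²))
-56*z(-1)*100 = -56*(-11 + 4*(-1)²)/(-3 + (-1)²)*100 = -56*(-11 + 4*1)/(-3 + 1)*100 = -56*(-11 + 4)/(-2)*100 = -(-28)*(-7)*100 = -56*7/2*100 = -196*100 = -19600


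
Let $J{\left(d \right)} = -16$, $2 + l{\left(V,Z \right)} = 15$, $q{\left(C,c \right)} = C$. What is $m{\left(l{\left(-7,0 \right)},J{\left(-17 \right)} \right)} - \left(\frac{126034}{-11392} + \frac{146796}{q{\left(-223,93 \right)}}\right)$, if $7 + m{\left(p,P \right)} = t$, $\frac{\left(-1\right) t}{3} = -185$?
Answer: $\frac{1546276791}{1270208} \approx 1217.3$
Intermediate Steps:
$t = 555$ ($t = \left(-3\right) \left(-185\right) = 555$)
$l{\left(V,Z \right)} = 13$ ($l{\left(V,Z \right)} = -2 + 15 = 13$)
$m{\left(p,P \right)} = 548$ ($m{\left(p,P \right)} = -7 + 555 = 548$)
$m{\left(l{\left(-7,0 \right)},J{\left(-17 \right)} \right)} - \left(\frac{126034}{-11392} + \frac{146796}{q{\left(-223,93 \right)}}\right) = 548 - \left(\frac{126034}{-11392} + \frac{146796}{-223}\right) = 548 - \left(126034 \left(- \frac{1}{11392}\right) + 146796 \left(- \frac{1}{223}\right)\right) = 548 - \left(- \frac{63017}{5696} - \frac{146796}{223}\right) = 548 - - \frac{850202807}{1270208} = 548 + \frac{850202807}{1270208} = \frac{1546276791}{1270208}$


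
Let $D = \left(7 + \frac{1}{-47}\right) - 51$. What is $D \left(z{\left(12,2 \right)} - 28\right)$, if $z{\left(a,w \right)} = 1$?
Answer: $\frac{55863}{47} \approx 1188.6$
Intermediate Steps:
$D = - \frac{2069}{47}$ ($D = \left(7 - \frac{1}{47}\right) - 51 = \frac{328}{47} - 51 = - \frac{2069}{47} \approx -44.021$)
$D \left(z{\left(12,2 \right)} - 28\right) = - \frac{2069 \left(1 - 28\right)}{47} = \left(- \frac{2069}{47}\right) \left(-27\right) = \frac{55863}{47}$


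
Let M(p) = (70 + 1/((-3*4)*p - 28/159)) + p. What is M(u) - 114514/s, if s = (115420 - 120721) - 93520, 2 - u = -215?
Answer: 11790929134485/40918218544 ≈ 288.16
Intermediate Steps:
u = 217 (u = 2 - 1*(-215) = 2 + 215 = 217)
s = -98821 (s = -5301 - 93520 = -98821)
M(p) = 70 + p + 1/(-28/159 - 12*p) (M(p) = (70 + 1/(-12*p - 28*1/159)) + p = (70 + 1/(-12*p - 28/159)) + p = (70 + 1/(-28/159 - 12*p)) + p = 70 + p + 1/(-28/159 - 12*p))
M(u) - 114514/s = (1801 + 1908*217**2 + 133588*217)/(4*(7 + 477*217)) - 114514/(-98821) = (1801 + 1908*47089 + 28988596)/(4*(7 + 103509)) - 114514*(-1)/98821 = (1/4)*(1801 + 89845812 + 28988596)/103516 - 1*(-114514/98821) = (1/4)*(1/103516)*118836209 + 114514/98821 = 118836209/414064 + 114514/98821 = 11790929134485/40918218544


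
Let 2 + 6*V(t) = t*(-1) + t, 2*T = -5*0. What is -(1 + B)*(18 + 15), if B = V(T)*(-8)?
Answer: -121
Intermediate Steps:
T = 0 (T = (-5*0)/2 = (½)*0 = 0)
V(t) = -⅓ (V(t) = -⅓ + (t*(-1) + t)/6 = -⅓ + (-t + t)/6 = -⅓ + (⅙)*0 = -⅓ + 0 = -⅓)
B = 8/3 (B = -⅓*(-8) = 8/3 ≈ 2.6667)
-(1 + B)*(18 + 15) = -(1 + 8/3)*(18 + 15) = -11*33/3 = -1*121 = -121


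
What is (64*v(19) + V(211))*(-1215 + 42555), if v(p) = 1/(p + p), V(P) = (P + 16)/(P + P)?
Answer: 368277390/4009 ≈ 91863.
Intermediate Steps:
V(P) = (16 + P)/(2*P) (V(P) = (16 + P)/((2*P)) = (16 + P)*(1/(2*P)) = (16 + P)/(2*P))
v(p) = 1/(2*p)
(64*v(19) + V(211))*(-1215 + 42555) = (64*((½)/19) + (½)*(16 + 211)/211)*(-1215 + 42555) = (64*((½)*(1/19)) + (½)*(1/211)*227)*41340 = (64*(1/38) + 227/422)*41340 = (32/19 + 227/422)*41340 = (17817/8018)*41340 = 368277390/4009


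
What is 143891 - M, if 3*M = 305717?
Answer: 125956/3 ≈ 41985.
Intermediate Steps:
M = 305717/3 (M = (1/3)*305717 = 305717/3 ≈ 1.0191e+5)
143891 - M = 143891 - 1*305717/3 = 143891 - 305717/3 = 125956/3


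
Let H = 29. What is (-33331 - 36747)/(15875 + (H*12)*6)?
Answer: -70078/17963 ≈ -3.9012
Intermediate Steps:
(-33331 - 36747)/(15875 + (H*12)*6) = (-33331 - 36747)/(15875 + (29*12)*6) = -70078/(15875 + 348*6) = -70078/(15875 + 2088) = -70078/17963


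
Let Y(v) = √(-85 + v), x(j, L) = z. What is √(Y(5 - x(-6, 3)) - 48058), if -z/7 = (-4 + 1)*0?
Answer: √(-48058 + 4*I*√5) ≈ 0.02 + 219.22*I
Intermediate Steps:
z = 0 (z = -7*(-4 + 1)*0 = -(-21)*0 = -7*0 = 0)
x(j, L) = 0
√(Y(5 - x(-6, 3)) - 48058) = √(√(-85 + (5 - 1*0)) - 48058) = √(√(-85 + (5 + 0)) - 48058) = √(√(-85 + 5) - 48058) = √(√(-80) - 48058) = √(4*I*√5 - 48058) = √(-48058 + 4*I*√5)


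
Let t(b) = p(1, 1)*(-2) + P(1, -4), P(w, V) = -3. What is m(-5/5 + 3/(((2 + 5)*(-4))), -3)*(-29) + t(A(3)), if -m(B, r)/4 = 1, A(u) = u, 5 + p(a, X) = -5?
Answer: 133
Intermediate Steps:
p(a, X) = -10 (p(a, X) = -5 - 5 = -10)
m(B, r) = -4 (m(B, r) = -4*1 = -4)
t(b) = 17 (t(b) = -10*(-2) - 3 = 20 - 3 = 17)
m(-5/5 + 3/(((2 + 5)*(-4))), -3)*(-29) + t(A(3)) = -4*(-29) + 17 = 116 + 17 = 133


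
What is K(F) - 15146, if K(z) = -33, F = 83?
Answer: -15179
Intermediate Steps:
K(F) - 15146 = -33 - 15146 = -15179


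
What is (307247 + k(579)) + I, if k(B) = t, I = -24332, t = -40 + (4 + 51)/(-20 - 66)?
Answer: 24327195/86 ≈ 2.8287e+5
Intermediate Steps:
t = -3495/86 (t = -40 + 55/(-86) = -40 + 55*(-1/86) = -40 - 55/86 = -3495/86 ≈ -40.640)
k(B) = -3495/86
(307247 + k(579)) + I = (307247 - 3495/86) - 24332 = 26419747/86 - 24332 = 24327195/86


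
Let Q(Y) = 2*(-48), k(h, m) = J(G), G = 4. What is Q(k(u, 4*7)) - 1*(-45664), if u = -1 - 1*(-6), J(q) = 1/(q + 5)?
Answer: 45568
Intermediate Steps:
J(q) = 1/(5 + q)
u = 5 (u = -1 + 6 = 5)
k(h, m) = ⅑ (k(h, m) = 1/(5 + 4) = 1/9 = ⅑)
Q(Y) = -96
Q(k(u, 4*7)) - 1*(-45664) = -96 - 1*(-45664) = -96 + 45664 = 45568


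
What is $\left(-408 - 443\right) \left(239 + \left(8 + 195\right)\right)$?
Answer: $-376142$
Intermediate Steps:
$\left(-408 - 443\right) \left(239 + \left(8 + 195\right)\right) = - 851 \left(239 + 203\right) = \left(-851\right) 442 = -376142$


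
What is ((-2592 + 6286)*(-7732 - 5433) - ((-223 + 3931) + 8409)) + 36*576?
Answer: -48622891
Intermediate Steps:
((-2592 + 6286)*(-7732 - 5433) - ((-223 + 3931) + 8409)) + 36*576 = (3694*(-13165) - (3708 + 8409)) + 20736 = (-48631510 - 1*12117) + 20736 = (-48631510 - 12117) + 20736 = -48643627 + 20736 = -48622891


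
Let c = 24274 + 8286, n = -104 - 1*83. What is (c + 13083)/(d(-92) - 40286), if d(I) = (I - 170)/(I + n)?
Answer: -12734397/11239532 ≈ -1.1330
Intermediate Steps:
n = -187 (n = -104 - 83 = -187)
c = 32560
d(I) = (-170 + I)/(-187 + I) (d(I) = (I - 170)/(I - 187) = (-170 + I)/(-187 + I))
(c + 13083)/(d(-92) - 40286) = (32560 + 13083)/((-170 - 92)/(-187 - 92) - 40286) = 45643/(-262/(-279) - 40286) = 45643/(-1/279*(-262) - 40286) = 45643/(262/279 - 40286) = 45643/(-11239532/279) = 45643*(-279/11239532) = -12734397/11239532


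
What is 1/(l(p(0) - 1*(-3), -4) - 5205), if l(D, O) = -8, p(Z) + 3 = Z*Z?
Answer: -1/5213 ≈ -0.00019183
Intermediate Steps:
p(Z) = -3 + Z² (p(Z) = -3 + Z*Z = -3 + Z²)
1/(l(p(0) - 1*(-3), -4) - 5205) = 1/(-8 - 5205) = 1/(-5213) = -1/5213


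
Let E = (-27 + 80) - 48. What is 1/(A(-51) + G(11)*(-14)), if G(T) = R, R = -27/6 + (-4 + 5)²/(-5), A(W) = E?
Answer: 5/354 ≈ 0.014124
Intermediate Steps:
E = 5 (E = 53 - 48 = 5)
A(W) = 5
R = -47/10 (R = -27*⅙ + 1²*(-⅕) = -9/2 + 1*(-⅕) = -9/2 - ⅕ = -47/10 ≈ -4.7000)
G(T) = -47/10
1/(A(-51) + G(11)*(-14)) = 1/(5 - 47/10*(-14)) = 1/(5 + 329/5) = 1/(354/5) = 5/354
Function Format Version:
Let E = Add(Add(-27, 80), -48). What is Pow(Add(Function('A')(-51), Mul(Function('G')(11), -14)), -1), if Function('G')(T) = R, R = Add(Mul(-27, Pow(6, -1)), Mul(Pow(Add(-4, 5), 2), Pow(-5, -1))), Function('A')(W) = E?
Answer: Rational(5, 354) ≈ 0.014124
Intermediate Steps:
E = 5 (E = Add(53, -48) = 5)
Function('A')(W) = 5
R = Rational(-47, 10) (R = Add(Mul(-27, Rational(1, 6)), Mul(Pow(1, 2), Rational(-1, 5))) = Add(Rational(-9, 2), Mul(1, Rational(-1, 5))) = Add(Rational(-9, 2), Rational(-1, 5)) = Rational(-47, 10) ≈ -4.7000)
Function('G')(T) = Rational(-47, 10)
Pow(Add(Function('A')(-51), Mul(Function('G')(11), -14)), -1) = Pow(Add(5, Mul(Rational(-47, 10), -14)), -1) = Pow(Add(5, Rational(329, 5)), -1) = Pow(Rational(354, 5), -1) = Rational(5, 354)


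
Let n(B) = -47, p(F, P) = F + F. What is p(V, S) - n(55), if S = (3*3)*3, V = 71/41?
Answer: 2069/41 ≈ 50.463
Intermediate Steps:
V = 71/41 (V = 71*(1/41) = 71/41 ≈ 1.7317)
S = 27 (S = 9*3 = 27)
p(F, P) = 2*F
p(V, S) - n(55) = 2*(71/41) - 1*(-47) = 142/41 + 47 = 2069/41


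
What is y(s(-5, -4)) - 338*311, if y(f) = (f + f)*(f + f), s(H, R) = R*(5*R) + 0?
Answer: -79518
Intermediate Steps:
s(H, R) = 5*R² (s(H, R) = 5*R² + 0 = 5*R²)
y(f) = 4*f² (y(f) = (2*f)*(2*f) = 4*f²)
y(s(-5, -4)) - 338*311 = 4*(5*(-4)²)² - 338*311 = 4*(5*16)² - 105118 = 4*80² - 105118 = 4*6400 - 105118 = 25600 - 105118 = -79518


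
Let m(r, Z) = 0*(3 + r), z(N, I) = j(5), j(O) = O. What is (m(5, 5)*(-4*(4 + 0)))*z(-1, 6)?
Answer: 0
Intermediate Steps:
z(N, I) = 5
m(r, Z) = 0
(m(5, 5)*(-4*(4 + 0)))*z(-1, 6) = (0*(-4*(4 + 0)))*5 = (0*(-4*4))*5 = (0*(-16))*5 = 0*5 = 0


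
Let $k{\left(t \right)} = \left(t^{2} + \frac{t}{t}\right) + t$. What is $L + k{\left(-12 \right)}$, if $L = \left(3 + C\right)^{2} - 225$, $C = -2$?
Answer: $-91$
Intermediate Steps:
$k{\left(t \right)} = 1 + t + t^{2}$ ($k{\left(t \right)} = \left(t^{2} + 1\right) + t = \left(1 + t^{2}\right) + t = 1 + t + t^{2}$)
$L = -224$ ($L = \left(3 - 2\right)^{2} - 225 = 1^{2} - 225 = 1 - 225 = -224$)
$L + k{\left(-12 \right)} = -224 + \left(1 - 12 + \left(-12\right)^{2}\right) = -224 + \left(1 - 12 + 144\right) = -224 + 133 = -91$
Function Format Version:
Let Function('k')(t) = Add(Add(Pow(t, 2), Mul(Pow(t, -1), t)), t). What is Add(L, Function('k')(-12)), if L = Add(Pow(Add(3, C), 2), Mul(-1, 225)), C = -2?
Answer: -91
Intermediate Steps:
Function('k')(t) = Add(1, t, Pow(t, 2)) (Function('k')(t) = Add(Add(Pow(t, 2), 1), t) = Add(Add(1, Pow(t, 2)), t) = Add(1, t, Pow(t, 2)))
L = -224 (L = Add(Pow(Add(3, -2), 2), Mul(-1, 225)) = Add(Pow(1, 2), -225) = Add(1, -225) = -224)
Add(L, Function('k')(-12)) = Add(-224, Add(1, -12, Pow(-12, 2))) = Add(-224, Add(1, -12, 144)) = Add(-224, 133) = -91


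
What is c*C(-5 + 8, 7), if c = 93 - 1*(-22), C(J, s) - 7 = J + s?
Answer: 1955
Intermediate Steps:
C(J, s) = 7 + J + s (C(J, s) = 7 + (J + s) = 7 + J + s)
c = 115 (c = 93 + 22 = 115)
c*C(-5 + 8, 7) = 115*(7 + (-5 + 8) + 7) = 115*(7 + 3 + 7) = 115*17 = 1955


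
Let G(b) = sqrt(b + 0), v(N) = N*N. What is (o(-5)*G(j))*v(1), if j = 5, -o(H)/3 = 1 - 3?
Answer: 6*sqrt(5) ≈ 13.416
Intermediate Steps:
o(H) = 6 (o(H) = -3*(1 - 3) = -3*(-2) = 6)
v(N) = N**2
G(b) = sqrt(b)
(o(-5)*G(j))*v(1) = (6*sqrt(5))*1**2 = (6*sqrt(5))*1 = 6*sqrt(5)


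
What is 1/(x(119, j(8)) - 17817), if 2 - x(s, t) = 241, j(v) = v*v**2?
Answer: -1/18056 ≈ -5.5383e-5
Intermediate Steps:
j(v) = v**3
x(s, t) = -239 (x(s, t) = 2 - 1*241 = 2 - 241 = -239)
1/(x(119, j(8)) - 17817) = 1/(-239 - 17817) = 1/(-18056) = -1/18056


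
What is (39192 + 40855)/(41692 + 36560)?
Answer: 80047/78252 ≈ 1.0229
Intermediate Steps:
(39192 + 40855)/(41692 + 36560) = 80047/78252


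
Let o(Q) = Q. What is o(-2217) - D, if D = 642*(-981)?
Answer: 627585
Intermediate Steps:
D = -629802
o(-2217) - D = -2217 - 1*(-629802) = -2217 + 629802 = 627585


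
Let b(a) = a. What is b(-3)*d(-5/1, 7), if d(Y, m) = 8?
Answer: -24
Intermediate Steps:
b(-3)*d(-5/1, 7) = -3*8 = -24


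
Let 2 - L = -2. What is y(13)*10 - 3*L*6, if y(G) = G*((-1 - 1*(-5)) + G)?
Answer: 2138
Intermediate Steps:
L = 4 (L = 2 - 1*(-2) = 2 + 2 = 4)
y(G) = G*(4 + G) (y(G) = G*((-1 + 5) + G) = G*(4 + G))
y(13)*10 - 3*L*6 = (13*(4 + 13))*10 - 3*4*6 = (13*17)*10 - 12*6 = 221*10 - 72 = 2210 - 72 = 2138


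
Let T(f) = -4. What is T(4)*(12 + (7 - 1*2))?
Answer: -68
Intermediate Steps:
T(4)*(12 + (7 - 1*2)) = -4*(12 + (7 - 1*2)) = -4*(12 + (7 - 2)) = -4*(12 + 5) = -4*17 = -68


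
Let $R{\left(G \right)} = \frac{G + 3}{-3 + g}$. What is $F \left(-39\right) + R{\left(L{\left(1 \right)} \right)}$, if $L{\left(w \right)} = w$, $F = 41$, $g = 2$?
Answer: $-1603$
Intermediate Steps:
$R{\left(G \right)} = -3 - G$ ($R{\left(G \right)} = \frac{G + 3}{-3 + 2} = \frac{3 + G}{-1} = \left(3 + G\right) \left(-1\right) = -3 - G$)
$F \left(-39\right) + R{\left(L{\left(1 \right)} \right)} = 41 \left(-39\right) - 4 = -1599 - 4 = -1603$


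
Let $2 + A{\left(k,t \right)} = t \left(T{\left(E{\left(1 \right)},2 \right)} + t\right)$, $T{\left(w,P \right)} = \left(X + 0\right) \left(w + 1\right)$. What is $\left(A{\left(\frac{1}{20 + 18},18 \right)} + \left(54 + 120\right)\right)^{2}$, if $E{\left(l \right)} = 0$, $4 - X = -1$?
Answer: $343396$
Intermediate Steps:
$X = 5$ ($X = 4 - -1 = 4 + 1 = 5$)
$T{\left(w,P \right)} = 5 + 5 w$ ($T{\left(w,P \right)} = \left(5 + 0\right) \left(w + 1\right) = 5 \left(1 + w\right) = 5 + 5 w$)
$A{\left(k,t \right)} = -2 + t \left(5 + t\right)$ ($A{\left(k,t \right)} = -2 + t \left(\left(5 + 5 \cdot 0\right) + t\right) = -2 + t \left(\left(5 + 0\right) + t\right) = -2 + t \left(5 + t\right)$)
$\left(A{\left(\frac{1}{20 + 18},18 \right)} + \left(54 + 120\right)\right)^{2} = \left(\left(-2 + 18^{2} + 5 \cdot 18\right) + \left(54 + 120\right)\right)^{2} = \left(\left(-2 + 324 + 90\right) + 174\right)^{2} = \left(412 + 174\right)^{2} = 586^{2} = 343396$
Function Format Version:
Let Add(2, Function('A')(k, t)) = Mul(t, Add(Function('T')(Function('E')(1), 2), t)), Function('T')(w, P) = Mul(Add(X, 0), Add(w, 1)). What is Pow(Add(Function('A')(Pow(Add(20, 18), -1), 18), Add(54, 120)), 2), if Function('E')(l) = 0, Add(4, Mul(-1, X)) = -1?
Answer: 343396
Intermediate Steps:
X = 5 (X = Add(4, Mul(-1, -1)) = Add(4, 1) = 5)
Function('T')(w, P) = Add(5, Mul(5, w)) (Function('T')(w, P) = Mul(Add(5, 0), Add(w, 1)) = Mul(5, Add(1, w)) = Add(5, Mul(5, w)))
Function('A')(k, t) = Add(-2, Mul(t, Add(5, t))) (Function('A')(k, t) = Add(-2, Mul(t, Add(Add(5, Mul(5, 0)), t))) = Add(-2, Mul(t, Add(Add(5, 0), t))) = Add(-2, Mul(t, Add(5, t))))
Pow(Add(Function('A')(Pow(Add(20, 18), -1), 18), Add(54, 120)), 2) = Pow(Add(Add(-2, Pow(18, 2), Mul(5, 18)), Add(54, 120)), 2) = Pow(Add(Add(-2, 324, 90), 174), 2) = Pow(Add(412, 174), 2) = Pow(586, 2) = 343396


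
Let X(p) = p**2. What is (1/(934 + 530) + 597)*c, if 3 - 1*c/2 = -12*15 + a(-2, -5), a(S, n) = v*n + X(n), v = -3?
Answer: 124983287/732 ≈ 1.7074e+5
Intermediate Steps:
a(S, n) = n**2 - 3*n (a(S, n) = -3*n + n**2 = n**2 - 3*n)
c = 286 (c = 6 - 2*(-12*15 - 5*(-3 - 5)) = 6 - 2*(-180 - 5*(-8)) = 6 - 2*(-180 + 40) = 6 - 2*(-140) = 6 + 280 = 286)
(1/(934 + 530) + 597)*c = (1/(934 + 530) + 597)*286 = (1/1464 + 597)*286 = (874009/1464)*286 = 124983287/732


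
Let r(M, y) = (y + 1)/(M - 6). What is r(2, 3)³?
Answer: -1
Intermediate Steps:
r(M, y) = (1 + y)/(-6 + M)
r(2, 3)³ = ((1 + 3)/(-6 + 2))³ = (4/(-4))³ = (-¼*4)³ = (-1)³ = -1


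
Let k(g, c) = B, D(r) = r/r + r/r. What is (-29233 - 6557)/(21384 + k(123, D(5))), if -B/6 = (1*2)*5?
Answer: -5965/3554 ≈ -1.6784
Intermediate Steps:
B = -60 (B = -6*1*2*5 = -12*5 = -6*10 = -60)
D(r) = 2 (D(r) = 1 + 1 = 2)
k(g, c) = -60
(-29233 - 6557)/(21384 + k(123, D(5))) = (-29233 - 6557)/(21384 - 60) = -35790/21324 = -35790*1/21324 = -5965/3554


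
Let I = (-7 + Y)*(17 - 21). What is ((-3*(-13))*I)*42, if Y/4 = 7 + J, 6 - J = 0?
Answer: -294840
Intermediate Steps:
J = 6 (J = 6 - 1*0 = 6 + 0 = 6)
Y = 52 (Y = 4*(7 + 6) = 4*13 = 52)
I = -180 (I = (-7 + 52)*(17 - 21) = 45*(-4) = -180)
((-3*(-13))*I)*42 = (-3*(-13)*(-180))*42 = (39*(-180))*42 = -7020*42 = -294840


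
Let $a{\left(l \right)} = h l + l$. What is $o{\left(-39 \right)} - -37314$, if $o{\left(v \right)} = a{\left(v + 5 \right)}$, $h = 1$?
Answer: $37246$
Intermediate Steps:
$a{\left(l \right)} = 2 l$ ($a{\left(l \right)} = 1 l + l = l + l = 2 l$)
$o{\left(v \right)} = 10 + 2 v$ ($o{\left(v \right)} = 2 \left(v + 5\right) = 2 \left(5 + v\right) = 10 + 2 v$)
$o{\left(-39 \right)} - -37314 = \left(10 + 2 \left(-39\right)\right) - -37314 = \left(10 - 78\right) + 37314 = -68 + 37314 = 37246$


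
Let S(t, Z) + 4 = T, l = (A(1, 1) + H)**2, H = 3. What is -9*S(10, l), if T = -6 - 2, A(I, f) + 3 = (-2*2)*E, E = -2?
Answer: 108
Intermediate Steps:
A(I, f) = 5 (A(I, f) = -3 - 2*2*(-2) = -3 - 4*(-2) = -3 + 8 = 5)
T = -8
l = 64 (l = (5 + 3)**2 = 8**2 = 64)
S(t, Z) = -12 (S(t, Z) = -4 - 8 = -12)
-9*S(10, l) = -9*(-12) = 108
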